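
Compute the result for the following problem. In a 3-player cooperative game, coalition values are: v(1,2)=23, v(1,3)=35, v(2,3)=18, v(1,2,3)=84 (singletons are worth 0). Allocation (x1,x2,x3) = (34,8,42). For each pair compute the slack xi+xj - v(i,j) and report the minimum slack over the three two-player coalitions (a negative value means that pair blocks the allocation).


Step 1: Slack for coalition (1,2): x1+x2 - v12 = 42 - 23 = 19
Step 2: Slack for coalition (1,3): x1+x3 - v13 = 76 - 35 = 41
Step 3: Slack for coalition (2,3): x2+x3 - v23 = 50 - 18 = 32
Step 4: Minimum slack = min(19, 41, 32) = 19, attained by (1,2); no pair can gain by deviating, so the allocation is in the core

19


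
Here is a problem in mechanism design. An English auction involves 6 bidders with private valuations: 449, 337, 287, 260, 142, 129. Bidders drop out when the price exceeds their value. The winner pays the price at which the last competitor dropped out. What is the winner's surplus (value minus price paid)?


Step 1: Identify the highest value: 449
Step 2: Identify the second-highest value: 337
Step 3: The final price = second-highest value = 337
Step 4: Surplus = 449 - 337 = 112

112


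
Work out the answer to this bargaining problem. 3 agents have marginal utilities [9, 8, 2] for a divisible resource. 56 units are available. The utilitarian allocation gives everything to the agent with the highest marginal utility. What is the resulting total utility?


Step 1: The marginal utilities are [9, 8, 2]
Step 2: The highest marginal utility is 9
Step 3: All 56 units go to that agent
Step 4: Total utility = 9 * 56 = 504

504


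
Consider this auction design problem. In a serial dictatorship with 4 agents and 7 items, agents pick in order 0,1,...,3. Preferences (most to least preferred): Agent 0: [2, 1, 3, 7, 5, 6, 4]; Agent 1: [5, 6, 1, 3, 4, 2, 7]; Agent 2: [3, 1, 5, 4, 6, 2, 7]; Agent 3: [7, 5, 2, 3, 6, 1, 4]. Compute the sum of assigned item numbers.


Step 1: Agent 0 picks item 2
Step 2: Agent 1 picks item 5
Step 3: Agent 2 picks item 3
Step 4: Agent 3 picks item 7
Step 5: Sum = 2 + 5 + 3 + 7 = 17

17


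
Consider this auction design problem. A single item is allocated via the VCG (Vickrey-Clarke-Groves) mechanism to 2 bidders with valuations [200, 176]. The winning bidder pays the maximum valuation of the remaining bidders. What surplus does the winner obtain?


Step 1: The winner is the agent with the highest value: agent 0 with value 200
Step 2: Values of other agents: [176]
Step 3: VCG payment = max of others' values = 176
Step 4: Surplus = 200 - 176 = 24

24


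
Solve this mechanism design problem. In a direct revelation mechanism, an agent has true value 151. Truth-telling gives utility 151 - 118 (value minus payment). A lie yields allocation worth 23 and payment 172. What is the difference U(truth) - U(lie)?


Step 1: U(truth) = value - payment = 151 - 118 = 33
Step 2: U(lie) = allocation - payment = 23 - 172 = -149
Step 3: IC gap = 33 - (-149) = 182

182


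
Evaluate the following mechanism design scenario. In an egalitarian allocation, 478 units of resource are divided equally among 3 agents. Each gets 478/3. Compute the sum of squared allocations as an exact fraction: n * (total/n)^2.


Step 1: Each agent's share = 478/3
Step 2: Square of each share = (478/3)^2 = 228484/9
Step 3: Sum of squares = 3 * 228484/9 = 228484/3

228484/3


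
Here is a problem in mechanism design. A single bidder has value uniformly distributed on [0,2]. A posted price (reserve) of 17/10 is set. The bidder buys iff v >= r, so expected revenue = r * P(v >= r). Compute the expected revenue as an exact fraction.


Step 1: Posted price r = 17/10, value support [0,2]
Step 2: P(v >= r) = (2 - 17/10)/2 = 3/20
Step 3: Expected revenue = r * P(v >= r) = 17/10 * 3/20
Step 4: Revenue = 51/200

51/200


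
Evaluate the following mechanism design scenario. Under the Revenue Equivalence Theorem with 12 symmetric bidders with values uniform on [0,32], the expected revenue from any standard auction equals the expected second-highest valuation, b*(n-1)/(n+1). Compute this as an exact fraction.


Step 1: By Revenue Equivalence, expected revenue = b*(n-1)/(n+1)
Step 2: Substituting n = 12, b = 32
Step 3: Revenue = 32*(12-1)/(12+1) = 32*11/13
Step 4: Revenue = 352/13

352/13


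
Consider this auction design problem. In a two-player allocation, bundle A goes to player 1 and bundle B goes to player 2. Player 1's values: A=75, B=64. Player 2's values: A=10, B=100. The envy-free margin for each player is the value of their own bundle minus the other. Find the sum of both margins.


Step 1: Player 1's margin = v1(A) - v1(B) = 75 - 64 = 11
Step 2: Player 2's margin = v2(B) - v2(A) = 100 - 10 = 90
Step 3: Total margin = 11 + 90 = 101

101


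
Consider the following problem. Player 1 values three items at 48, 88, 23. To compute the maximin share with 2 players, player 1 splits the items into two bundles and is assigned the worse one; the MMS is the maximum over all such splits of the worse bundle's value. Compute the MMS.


Step 1: Item values = 48, 88, 23
Step 2: Enumerate all 2-bundle partitions and take the smaller bundle:
  Partition 1: {48} vs {88,23} -> bundles 48, 111; min = 48
  Partition 2: {88} vs {48,23} -> bundles 88, 71; min = 71
  Partition 3: {23} vs {48,88} -> bundles 23, 136; min = 23
Step 3: MMS = max(48, 71, 23) = 71

71


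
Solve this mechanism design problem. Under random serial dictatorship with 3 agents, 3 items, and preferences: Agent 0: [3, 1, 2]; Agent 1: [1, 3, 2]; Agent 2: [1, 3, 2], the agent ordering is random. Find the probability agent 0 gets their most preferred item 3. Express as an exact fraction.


Step 1: Agent 0 wants item 3
Step 2: There are 6 possible orderings of agents
Step 3: In 4 orderings, agent 0 gets item 3
Step 4: Probability = 4/6 = 2/3

2/3


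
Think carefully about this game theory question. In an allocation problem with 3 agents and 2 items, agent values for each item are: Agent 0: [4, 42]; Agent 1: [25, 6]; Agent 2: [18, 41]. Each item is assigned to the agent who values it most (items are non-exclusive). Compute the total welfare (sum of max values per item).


Step 1: For each item, find the maximum value among all agents.
Step 2: Item 0 -> Agent 1 (value 25)
Step 3: Item 1 -> Agent 0 (value 42)
Step 4: Total welfare = 25 + 42 = 67

67


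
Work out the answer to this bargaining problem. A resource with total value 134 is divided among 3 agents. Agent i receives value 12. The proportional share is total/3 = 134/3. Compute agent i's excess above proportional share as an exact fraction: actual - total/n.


Step 1: Proportional share = 134/3
Step 2: Agent's actual allocation = 12
Step 3: Excess = 12 - 134/3 = -98/3

-98/3


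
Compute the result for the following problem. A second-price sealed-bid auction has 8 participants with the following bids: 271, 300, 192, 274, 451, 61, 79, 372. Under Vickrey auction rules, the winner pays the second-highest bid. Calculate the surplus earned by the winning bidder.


Step 1: Sort bids in descending order: 451, 372, 300, 274, 271, 192, 79, 61
Step 2: The winning bid is the highest: 451
Step 3: The payment equals the second-highest bid: 372
Step 4: Surplus = winner's bid - payment = 451 - 372 = 79

79


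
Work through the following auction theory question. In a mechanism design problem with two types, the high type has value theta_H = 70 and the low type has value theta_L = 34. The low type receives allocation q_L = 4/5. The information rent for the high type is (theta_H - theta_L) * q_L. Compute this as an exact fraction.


Step 1: theta_H - theta_L = 70 - 34 = 36
Step 2: Information rent = (theta_H - theta_L) * q_L
Step 3: = 36 * 4/5
Step 4: = 144/5

144/5


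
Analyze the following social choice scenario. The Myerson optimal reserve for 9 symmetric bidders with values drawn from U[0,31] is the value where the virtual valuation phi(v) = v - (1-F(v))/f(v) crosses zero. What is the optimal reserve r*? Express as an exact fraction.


Step 1: For U[0,31], F(v) = v/31 and f(v) = 1/31
Step 2: phi(v) = v - (1 - v/31)/(1/31) = v - (31 - v) = 2v - 31
Step 3: Set phi(r*) = 0: 2r* - 31 = 0
Step 4: r* = 31/2 (the number of bidders n = 9 does not enter)

31/2


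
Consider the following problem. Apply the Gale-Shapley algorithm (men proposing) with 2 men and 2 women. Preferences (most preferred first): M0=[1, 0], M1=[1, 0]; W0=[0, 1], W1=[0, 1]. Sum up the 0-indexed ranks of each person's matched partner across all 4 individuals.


Step 1: Run Gale-Shapley (men propose, women hold best offer):
  M0 proposes to W1; she accepts
  M1 proposes to W1; rejected
  M1 proposes to W0; she accepts
Step 2: Final matching: W0-M1, W1-M0
Step 3: 0-indexed ranks (man's rank of his match, then woman's): 1 + 1 + 0 + 0
Step 4: Total rank sum = 2

2


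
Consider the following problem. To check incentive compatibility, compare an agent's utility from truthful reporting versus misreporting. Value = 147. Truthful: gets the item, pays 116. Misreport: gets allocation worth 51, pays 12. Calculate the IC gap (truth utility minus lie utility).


Step 1: U(truth) = value - payment = 147 - 116 = 31
Step 2: U(lie) = allocation - payment = 51 - 12 = 39
Step 3: IC gap = 31 - 39 = -8

-8


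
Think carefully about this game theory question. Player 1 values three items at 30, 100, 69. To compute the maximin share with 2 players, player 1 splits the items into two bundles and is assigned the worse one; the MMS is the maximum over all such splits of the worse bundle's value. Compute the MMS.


Step 1: Item values = 30, 100, 69
Step 2: Enumerate all 2-bundle partitions and take the smaller bundle:
  Partition 1: {30} vs {100,69} -> bundles 30, 169; min = 30
  Partition 2: {100} vs {30,69} -> bundles 100, 99; min = 99
  Partition 3: {69} vs {30,100} -> bundles 69, 130; min = 69
Step 3: MMS = max(30, 99, 69) = 99

99


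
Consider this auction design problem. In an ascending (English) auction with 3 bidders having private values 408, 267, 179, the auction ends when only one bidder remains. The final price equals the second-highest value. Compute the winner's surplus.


Step 1: Identify the highest value: 408
Step 2: Identify the second-highest value: 267
Step 3: The final price = second-highest value = 267
Step 4: Surplus = 408 - 267 = 141

141


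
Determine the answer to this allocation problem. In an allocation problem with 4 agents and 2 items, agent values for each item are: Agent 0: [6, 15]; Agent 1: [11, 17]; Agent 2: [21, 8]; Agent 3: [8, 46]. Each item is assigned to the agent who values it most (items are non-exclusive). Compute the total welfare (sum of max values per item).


Step 1: For each item, find the maximum value among all agents.
Step 2: Item 0 -> Agent 2 (value 21)
Step 3: Item 1 -> Agent 3 (value 46)
Step 4: Total welfare = 21 + 46 = 67

67


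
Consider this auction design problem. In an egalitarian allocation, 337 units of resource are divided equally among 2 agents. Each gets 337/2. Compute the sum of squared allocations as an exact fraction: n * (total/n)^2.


Step 1: Each agent's share = 337/2
Step 2: Square of each share = (337/2)^2 = 113569/4
Step 3: Sum of squares = 2 * 113569/4 = 113569/2

113569/2


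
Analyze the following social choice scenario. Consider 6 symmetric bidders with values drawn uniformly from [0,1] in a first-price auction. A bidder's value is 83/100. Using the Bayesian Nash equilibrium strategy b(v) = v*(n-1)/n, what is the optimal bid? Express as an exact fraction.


Step 1: The symmetric BNE bidding function is b(v) = v * (n-1) / n
Step 2: Substitute v = 83/100 and n = 6
Step 3: b = 83/100 * 5/6
Step 4: b = 83/120

83/120


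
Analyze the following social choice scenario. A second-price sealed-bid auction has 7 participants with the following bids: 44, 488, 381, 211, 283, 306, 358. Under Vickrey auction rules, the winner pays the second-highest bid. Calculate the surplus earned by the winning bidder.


Step 1: Sort bids in descending order: 488, 381, 358, 306, 283, 211, 44
Step 2: The winning bid is the highest: 488
Step 3: The payment equals the second-highest bid: 381
Step 4: Surplus = winner's bid - payment = 488 - 381 = 107

107


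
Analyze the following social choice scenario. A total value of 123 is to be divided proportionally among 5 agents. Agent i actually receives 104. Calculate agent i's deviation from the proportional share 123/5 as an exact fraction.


Step 1: Proportional share = 123/5
Step 2: Agent's actual allocation = 104
Step 3: Excess = 104 - 123/5 = 397/5

397/5


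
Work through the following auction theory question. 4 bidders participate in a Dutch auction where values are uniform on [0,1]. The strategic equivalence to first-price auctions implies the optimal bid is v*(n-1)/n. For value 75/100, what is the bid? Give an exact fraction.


Step 1: Dutch auctions are strategically equivalent to first-price auctions
Step 2: The equilibrium bid is b(v) = v*(n-1)/n
Step 3: b = 3/4 * 3/4
Step 4: b = 9/16

9/16


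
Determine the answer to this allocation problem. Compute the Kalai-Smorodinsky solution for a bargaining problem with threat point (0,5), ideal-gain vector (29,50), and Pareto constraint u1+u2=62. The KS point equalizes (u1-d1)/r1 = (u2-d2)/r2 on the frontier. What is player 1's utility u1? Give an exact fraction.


Step 1: At the KS point, (u1-d1)/r1 = (u2-d2)/r2 = t and u1+u2 = 62
Step 2: u1 = d1 + r1*t and u2 = d2 + r2*t, so (d1 + r1*t) + (d2 + r2*t) = 62
Step 3: t = (62 - 0 - 5)/(29 + 50) = 57/79
Step 4: u1 = d1 + r1*t = 0 + 29 * 57/79 = 1653/79
Step 5: (Check: u2 = d2 + r2*t = 3245/79; u1+u2 = 1653/79 + 3245/79 = 62, on the frontier.)

1653/79


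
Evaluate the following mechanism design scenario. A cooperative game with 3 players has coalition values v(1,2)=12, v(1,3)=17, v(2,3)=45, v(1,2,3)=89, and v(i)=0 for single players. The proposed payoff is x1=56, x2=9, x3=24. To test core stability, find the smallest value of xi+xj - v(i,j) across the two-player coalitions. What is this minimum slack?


Step 1: Slack for coalition (1,2): x1+x2 - v12 = 65 - 12 = 53
Step 2: Slack for coalition (1,3): x1+x3 - v13 = 80 - 17 = 63
Step 3: Slack for coalition (2,3): x2+x3 - v23 = 33 - 45 = -12
Step 4: Minimum slack = min(53, 63, -12) = -12, attained by (2,3); coalition (2,3) can block (slack < 0), so the allocation is not in the core

-12


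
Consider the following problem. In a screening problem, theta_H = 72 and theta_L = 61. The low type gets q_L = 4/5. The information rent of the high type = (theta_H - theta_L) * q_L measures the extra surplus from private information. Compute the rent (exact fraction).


Step 1: theta_H - theta_L = 72 - 61 = 11
Step 2: Information rent = (theta_H - theta_L) * q_L
Step 3: = 11 * 4/5
Step 4: = 44/5

44/5


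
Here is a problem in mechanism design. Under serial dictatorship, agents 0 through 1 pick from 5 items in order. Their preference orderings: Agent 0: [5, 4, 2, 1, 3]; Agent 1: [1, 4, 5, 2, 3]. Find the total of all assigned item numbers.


Step 1: Agent 0 picks item 5
Step 2: Agent 1 picks item 1
Step 3: Sum = 5 + 1 = 6

6


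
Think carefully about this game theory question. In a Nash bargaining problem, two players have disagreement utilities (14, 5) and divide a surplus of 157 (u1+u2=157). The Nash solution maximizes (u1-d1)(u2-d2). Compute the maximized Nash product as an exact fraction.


Step 1: The Nash solution splits surplus symmetrically above the disagreement point
Step 2: u1 = (total + d1 - d2)/2 = (157 + 14 - 5)/2 = 83
Step 3: u2 = (total - d1 + d2)/2 = (157 - 14 + 5)/2 = 74
Step 4: Nash product = (83 - 14) * (74 - 5)
Step 5: = 69 * 69 = 4761

4761


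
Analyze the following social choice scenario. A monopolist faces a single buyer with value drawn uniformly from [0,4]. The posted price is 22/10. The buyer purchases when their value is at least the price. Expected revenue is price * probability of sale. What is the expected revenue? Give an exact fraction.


Step 1: Posted price r = 11/5, value support [0,4]
Step 2: P(v >= r) = (4 - 11/5)/4 = 9/20
Step 3: Expected revenue = r * P(v >= r) = 11/5 * 9/20
Step 4: Revenue = 99/100

99/100


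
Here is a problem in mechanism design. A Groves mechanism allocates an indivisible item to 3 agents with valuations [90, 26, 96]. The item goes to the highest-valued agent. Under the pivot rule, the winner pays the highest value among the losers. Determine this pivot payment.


Step 1: The efficient winner is agent 2 with value 96
Step 2: Other agents' values: [90, 26]
Step 3: Pivot payment = max(others) = 90
Step 4: The winner pays 90

90


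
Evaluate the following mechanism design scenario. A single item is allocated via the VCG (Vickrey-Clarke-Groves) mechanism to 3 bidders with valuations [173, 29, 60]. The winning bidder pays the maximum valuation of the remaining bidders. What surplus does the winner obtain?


Step 1: The winner is the agent with the highest value: agent 0 with value 173
Step 2: Values of other agents: [29, 60]
Step 3: VCG payment = max of others' values = 60
Step 4: Surplus = 173 - 60 = 113

113


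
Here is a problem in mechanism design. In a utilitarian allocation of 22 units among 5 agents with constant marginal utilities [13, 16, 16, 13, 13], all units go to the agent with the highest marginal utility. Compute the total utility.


Step 1: The marginal utilities are [13, 16, 16, 13, 13]
Step 2: The highest marginal utility is 16
Step 3: All 22 units go to that agent
Step 4: Total utility = 16 * 22 = 352

352


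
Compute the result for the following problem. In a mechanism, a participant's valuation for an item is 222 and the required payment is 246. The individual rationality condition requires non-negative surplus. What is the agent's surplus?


Step 1: Surplus = value - payment = 222 - 246 = -24
Step 2: IR is violated (surplus < 0)

-24


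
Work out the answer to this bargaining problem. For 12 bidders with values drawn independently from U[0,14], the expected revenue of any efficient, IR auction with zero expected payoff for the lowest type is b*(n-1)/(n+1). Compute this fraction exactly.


Step 1: By Revenue Equivalence, expected revenue = b*(n-1)/(n+1)
Step 2: Substituting n = 12, b = 14
Step 3: Revenue = 14*(12-1)/(12+1) = 14*11/13
Step 4: Revenue = 154/13

154/13


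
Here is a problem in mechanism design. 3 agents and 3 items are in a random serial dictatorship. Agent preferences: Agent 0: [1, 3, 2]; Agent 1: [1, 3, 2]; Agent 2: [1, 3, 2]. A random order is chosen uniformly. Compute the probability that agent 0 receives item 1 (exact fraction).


Step 1: Agent 0 wants item 1
Step 2: There are 6 possible orderings of agents
Step 3: In 2 orderings, agent 0 gets item 1
Step 4: Probability = 2/6 = 1/3

1/3


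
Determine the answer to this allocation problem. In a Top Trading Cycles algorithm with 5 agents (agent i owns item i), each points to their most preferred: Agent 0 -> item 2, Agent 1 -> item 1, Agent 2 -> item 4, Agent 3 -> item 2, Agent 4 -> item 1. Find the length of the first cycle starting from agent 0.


Step 1: Trace the pointer graph from agent 0: 0 -> 2 -> 4 -> 1 -> 1
Step 2: A cycle is detected when we revisit agent 1
Step 3: The cycle is: 1 -> 1
Step 4: Cycle length = 1

1


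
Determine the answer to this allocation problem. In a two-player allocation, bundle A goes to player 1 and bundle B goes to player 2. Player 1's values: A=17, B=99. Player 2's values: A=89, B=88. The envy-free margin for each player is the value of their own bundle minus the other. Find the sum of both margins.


Step 1: Player 1's margin = v1(A) - v1(B) = 17 - 99 = -82
Step 2: Player 2's margin = v2(B) - v2(A) = 88 - 89 = -1
Step 3: Total margin = -82 + -1 = -83

-83


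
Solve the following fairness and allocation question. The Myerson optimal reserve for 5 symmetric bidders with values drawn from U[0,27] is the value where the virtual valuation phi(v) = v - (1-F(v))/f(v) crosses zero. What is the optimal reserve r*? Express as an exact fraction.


Step 1: For U[0,27], F(v) = v/27 and f(v) = 1/27
Step 2: phi(v) = v - (1 - v/27)/(1/27) = v - (27 - v) = 2v - 27
Step 3: Set phi(r*) = 0: 2r* - 27 = 0
Step 4: r* = 27/2 (the number of bidders n = 5 does not enter)

27/2


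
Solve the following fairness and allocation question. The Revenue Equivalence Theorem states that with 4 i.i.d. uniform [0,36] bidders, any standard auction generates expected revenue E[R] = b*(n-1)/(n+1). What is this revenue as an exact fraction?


Step 1: By Revenue Equivalence, expected revenue = b*(n-1)/(n+1)
Step 2: Substituting n = 4, b = 36
Step 3: Revenue = 36*(4-1)/(4+1) = 36*3/5
Step 4: Revenue = 108/5

108/5


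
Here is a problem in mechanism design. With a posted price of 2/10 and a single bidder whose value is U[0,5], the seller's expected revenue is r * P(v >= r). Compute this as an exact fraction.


Step 1: Posted price r = 1/5, value support [0,5]
Step 2: P(v >= r) = (5 - 1/5)/5 = 24/25
Step 3: Expected revenue = r * P(v >= r) = 1/5 * 24/25
Step 4: Revenue = 24/125

24/125


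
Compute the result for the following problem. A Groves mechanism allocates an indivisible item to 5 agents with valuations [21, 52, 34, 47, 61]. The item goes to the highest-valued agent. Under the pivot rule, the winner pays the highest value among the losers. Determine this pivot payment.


Step 1: The efficient winner is agent 4 with value 61
Step 2: Other agents' values: [21, 52, 34, 47]
Step 3: Pivot payment = max(others) = 52
Step 4: The winner pays 52

52


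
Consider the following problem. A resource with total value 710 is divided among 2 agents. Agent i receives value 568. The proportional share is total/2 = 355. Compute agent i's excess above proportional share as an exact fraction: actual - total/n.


Step 1: Proportional share = 710/2 = 355
Step 2: Agent's actual allocation = 568
Step 3: Excess = 568 - 355 = 213

213


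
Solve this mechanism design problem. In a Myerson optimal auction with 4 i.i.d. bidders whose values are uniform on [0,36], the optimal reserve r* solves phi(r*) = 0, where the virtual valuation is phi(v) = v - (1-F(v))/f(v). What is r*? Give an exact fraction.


Step 1: For U[0,36], F(v) = v/36 and f(v) = 1/36
Step 2: phi(v) = v - (1 - v/36)/(1/36) = v - (36 - v) = 2v - 36
Step 3: Set phi(r*) = 0: 2r* - 36 = 0
Step 4: r* = 36/2 = 18 (the number of bidders n = 4 does not enter)

18


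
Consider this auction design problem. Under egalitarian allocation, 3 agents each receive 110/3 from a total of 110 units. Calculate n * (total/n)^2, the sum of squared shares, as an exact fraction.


Step 1: Each agent's share = 110/3
Step 2: Square of each share = (110/3)^2 = 12100/9
Step 3: Sum of squares = 3 * 12100/9 = 12100/3

12100/3


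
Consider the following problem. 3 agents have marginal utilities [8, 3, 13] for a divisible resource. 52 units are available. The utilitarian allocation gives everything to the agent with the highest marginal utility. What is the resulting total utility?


Step 1: The marginal utilities are [8, 3, 13]
Step 2: The highest marginal utility is 13
Step 3: All 52 units go to that agent
Step 4: Total utility = 13 * 52 = 676

676


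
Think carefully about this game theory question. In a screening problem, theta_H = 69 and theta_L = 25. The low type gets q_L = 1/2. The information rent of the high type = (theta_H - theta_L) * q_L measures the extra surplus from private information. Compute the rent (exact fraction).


Step 1: theta_H - theta_L = 69 - 25 = 44
Step 2: Information rent = (theta_H - theta_L) * q_L
Step 3: = 44 * 1/2
Step 4: = 22

22


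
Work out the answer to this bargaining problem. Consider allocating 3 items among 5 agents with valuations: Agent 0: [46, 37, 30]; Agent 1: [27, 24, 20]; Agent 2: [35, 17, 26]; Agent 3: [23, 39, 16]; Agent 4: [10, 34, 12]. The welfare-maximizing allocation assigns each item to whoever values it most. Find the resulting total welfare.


Step 1: For each item, find the maximum value among all agents.
Step 2: Item 0 -> Agent 0 (value 46)
Step 3: Item 1 -> Agent 3 (value 39)
Step 4: Item 2 -> Agent 0 (value 30)
Step 5: Total welfare = 46 + 39 + 30 = 115

115


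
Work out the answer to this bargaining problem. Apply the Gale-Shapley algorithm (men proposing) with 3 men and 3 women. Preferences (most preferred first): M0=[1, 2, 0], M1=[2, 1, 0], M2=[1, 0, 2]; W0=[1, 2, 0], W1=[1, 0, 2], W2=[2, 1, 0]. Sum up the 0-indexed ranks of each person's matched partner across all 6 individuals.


Step 1: Run Gale-Shapley (men propose, women hold best offer):
  M0 proposes to W1; she accepts
  M1 proposes to W2; she accepts
  M2 proposes to W1; rejected
  M2 proposes to W0; she accepts
Step 2: Final matching: W0-M2, W1-M0, W2-M1
Step 3: 0-indexed ranks (man's rank of his match, then woman's): 1 + 1 + 0 + 1 + 0 + 1
Step 4: Total rank sum = 4

4


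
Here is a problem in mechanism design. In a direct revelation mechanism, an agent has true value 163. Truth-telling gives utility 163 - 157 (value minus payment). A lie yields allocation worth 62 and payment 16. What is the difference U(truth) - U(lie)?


Step 1: U(truth) = value - payment = 163 - 157 = 6
Step 2: U(lie) = allocation - payment = 62 - 16 = 46
Step 3: IC gap = 6 - 46 = -40

-40


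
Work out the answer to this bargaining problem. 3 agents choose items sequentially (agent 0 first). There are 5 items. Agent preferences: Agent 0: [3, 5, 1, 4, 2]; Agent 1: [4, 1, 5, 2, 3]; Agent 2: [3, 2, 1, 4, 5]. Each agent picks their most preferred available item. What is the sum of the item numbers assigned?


Step 1: Agent 0 picks item 3
Step 2: Agent 1 picks item 4
Step 3: Agent 2 picks item 2
Step 4: Sum = 3 + 4 + 2 = 9

9


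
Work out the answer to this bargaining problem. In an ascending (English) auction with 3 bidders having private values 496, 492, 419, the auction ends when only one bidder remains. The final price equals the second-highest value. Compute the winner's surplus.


Step 1: Identify the highest value: 496
Step 2: Identify the second-highest value: 492
Step 3: The final price = second-highest value = 492
Step 4: Surplus = 496 - 492 = 4

4


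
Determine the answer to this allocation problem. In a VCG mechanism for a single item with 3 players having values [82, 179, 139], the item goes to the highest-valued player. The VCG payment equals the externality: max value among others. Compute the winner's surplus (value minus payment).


Step 1: The winner is the agent with the highest value: agent 1 with value 179
Step 2: Values of other agents: [82, 139]
Step 3: VCG payment = max of others' values = 139
Step 4: Surplus = 179 - 139 = 40

40


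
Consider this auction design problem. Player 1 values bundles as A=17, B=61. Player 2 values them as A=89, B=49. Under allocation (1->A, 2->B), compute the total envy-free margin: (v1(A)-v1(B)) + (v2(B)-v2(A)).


Step 1: Player 1's margin = v1(A) - v1(B) = 17 - 61 = -44
Step 2: Player 2's margin = v2(B) - v2(A) = 49 - 89 = -40
Step 3: Total margin = -44 + -40 = -84

-84


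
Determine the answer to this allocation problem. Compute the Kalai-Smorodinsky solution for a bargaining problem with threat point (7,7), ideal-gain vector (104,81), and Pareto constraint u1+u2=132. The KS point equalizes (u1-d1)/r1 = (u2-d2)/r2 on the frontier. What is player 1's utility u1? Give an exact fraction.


Step 1: At the KS point, (u1-d1)/r1 = (u2-d2)/r2 = t and u1+u2 = 132
Step 2: u1 = d1 + r1*t and u2 = d2 + r2*t, so (d1 + r1*t) + (d2 + r2*t) = 132
Step 3: t = (132 - 7 - 7)/(104 + 81) = 118/185
Step 4: u1 = d1 + r1*t = 7 + 104 * 118/185 = 13567/185
Step 5: (Check: u2 = d2 + r2*t = 10853/185; u1+u2 = 13567/185 + 10853/185 = 132, on the frontier.)

13567/185


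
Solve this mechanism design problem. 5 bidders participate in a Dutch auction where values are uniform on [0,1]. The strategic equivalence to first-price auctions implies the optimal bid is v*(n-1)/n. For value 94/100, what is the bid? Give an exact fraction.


Step 1: Dutch auctions are strategically equivalent to first-price auctions
Step 2: The equilibrium bid is b(v) = v*(n-1)/n
Step 3: b = 47/50 * 4/5
Step 4: b = 94/125

94/125


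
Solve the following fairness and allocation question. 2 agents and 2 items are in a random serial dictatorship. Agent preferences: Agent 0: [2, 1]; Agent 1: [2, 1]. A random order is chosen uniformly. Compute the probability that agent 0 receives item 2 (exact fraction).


Step 1: Agent 0 wants item 2
Step 2: There are 2 possible orderings of agents
Step 3: In 1 orderings, agent 0 gets item 2
Step 4: Probability = 1/2

1/2


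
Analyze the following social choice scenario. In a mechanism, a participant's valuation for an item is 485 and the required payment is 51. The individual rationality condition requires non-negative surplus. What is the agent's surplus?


Step 1: Surplus = value - payment = 485 - 51 = 434
Step 2: IR is satisfied (surplus >= 0)

434


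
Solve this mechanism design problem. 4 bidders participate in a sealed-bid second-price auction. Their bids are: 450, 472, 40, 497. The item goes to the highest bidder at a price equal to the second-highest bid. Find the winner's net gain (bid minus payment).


Step 1: Sort bids in descending order: 497, 472, 450, 40
Step 2: The winning bid is the highest: 497
Step 3: The payment equals the second-highest bid: 472
Step 4: Surplus = winner's bid - payment = 497 - 472 = 25

25


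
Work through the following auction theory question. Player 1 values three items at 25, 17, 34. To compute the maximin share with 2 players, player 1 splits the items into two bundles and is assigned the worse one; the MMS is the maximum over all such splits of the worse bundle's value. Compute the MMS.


Step 1: Item values = 25, 17, 34
Step 2: Enumerate all 2-bundle partitions and take the smaller bundle:
  Partition 1: {25} vs {17,34} -> bundles 25, 51; min = 25
  Partition 2: {17} vs {25,34} -> bundles 17, 59; min = 17
  Partition 3: {34} vs {25,17} -> bundles 34, 42; min = 34
Step 3: MMS = max(25, 17, 34) = 34

34


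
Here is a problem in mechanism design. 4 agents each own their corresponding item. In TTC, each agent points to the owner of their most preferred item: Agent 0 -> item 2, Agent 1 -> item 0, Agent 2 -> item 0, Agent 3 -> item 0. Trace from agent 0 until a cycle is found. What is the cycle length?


Step 1: Trace the pointer graph from agent 0: 0 -> 2 -> 0
Step 2: A cycle is detected when we revisit agent 0
Step 3: The cycle is: 0 -> 2 -> 0
Step 4: Cycle length = 2

2


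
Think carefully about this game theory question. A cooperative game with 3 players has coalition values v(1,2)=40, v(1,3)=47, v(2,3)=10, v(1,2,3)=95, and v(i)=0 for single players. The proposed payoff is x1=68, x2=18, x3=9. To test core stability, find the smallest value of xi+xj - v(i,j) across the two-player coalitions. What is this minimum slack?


Step 1: Slack for coalition (1,2): x1+x2 - v12 = 86 - 40 = 46
Step 2: Slack for coalition (1,3): x1+x3 - v13 = 77 - 47 = 30
Step 3: Slack for coalition (2,3): x2+x3 - v23 = 27 - 10 = 17
Step 4: Minimum slack = min(46, 30, 17) = 17, attained by (2,3); no pair can gain by deviating, so the allocation is in the core

17


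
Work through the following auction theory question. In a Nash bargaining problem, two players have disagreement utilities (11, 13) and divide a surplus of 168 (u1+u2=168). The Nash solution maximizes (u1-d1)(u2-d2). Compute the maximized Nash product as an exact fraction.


Step 1: The Nash solution splits surplus symmetrically above the disagreement point
Step 2: u1 = (total + d1 - d2)/2 = (168 + 11 - 13)/2 = 83
Step 3: u2 = (total - d1 + d2)/2 = (168 - 11 + 13)/2 = 85
Step 4: Nash product = (83 - 11) * (85 - 13)
Step 5: = 72 * 72 = 5184

5184


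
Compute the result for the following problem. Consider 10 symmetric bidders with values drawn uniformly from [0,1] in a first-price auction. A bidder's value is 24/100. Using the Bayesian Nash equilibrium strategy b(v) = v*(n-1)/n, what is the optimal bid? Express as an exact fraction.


Step 1: The symmetric BNE bidding function is b(v) = v * (n-1) / n
Step 2: Substitute v = 6/25 and n = 10
Step 3: b = 6/25 * 9/10
Step 4: b = 27/125

27/125


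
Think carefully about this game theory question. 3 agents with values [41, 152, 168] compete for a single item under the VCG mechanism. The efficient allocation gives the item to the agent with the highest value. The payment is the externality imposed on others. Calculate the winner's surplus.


Step 1: The winner is the agent with the highest value: agent 2 with value 168
Step 2: Values of other agents: [41, 152]
Step 3: VCG payment = max of others' values = 152
Step 4: Surplus = 168 - 152 = 16

16


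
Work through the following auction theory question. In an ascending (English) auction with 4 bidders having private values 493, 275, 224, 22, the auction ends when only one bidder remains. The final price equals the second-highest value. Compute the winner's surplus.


Step 1: Identify the highest value: 493
Step 2: Identify the second-highest value: 275
Step 3: The final price = second-highest value = 275
Step 4: Surplus = 493 - 275 = 218

218


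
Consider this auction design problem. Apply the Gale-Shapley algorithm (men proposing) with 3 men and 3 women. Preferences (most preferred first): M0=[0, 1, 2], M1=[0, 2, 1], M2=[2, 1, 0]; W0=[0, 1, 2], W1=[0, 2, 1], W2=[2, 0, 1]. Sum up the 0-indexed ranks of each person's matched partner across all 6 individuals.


Step 1: Run Gale-Shapley (men propose, women hold best offer):
  M0 proposes to W0; she accepts
  M1 proposes to W0; rejected
  M1 proposes to W2; she accepts
  M2 proposes to W2; she switches from M1
  M1 proposes to W1; she accepts
Step 2: Final matching: W0-M0, W1-M1, W2-M2
Step 3: 0-indexed ranks (man's rank of his match, then woman's): 0 + 0 + 2 + 2 + 0 + 0
Step 4: Total rank sum = 4

4


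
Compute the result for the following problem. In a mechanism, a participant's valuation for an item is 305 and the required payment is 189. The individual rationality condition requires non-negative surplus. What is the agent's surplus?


Step 1: Surplus = value - payment = 305 - 189 = 116
Step 2: IR is satisfied (surplus >= 0)

116


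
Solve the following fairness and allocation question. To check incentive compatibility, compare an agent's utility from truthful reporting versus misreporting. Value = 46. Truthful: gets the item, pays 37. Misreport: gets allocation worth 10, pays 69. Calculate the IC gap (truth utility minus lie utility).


Step 1: U(truth) = value - payment = 46 - 37 = 9
Step 2: U(lie) = allocation - payment = 10 - 69 = -59
Step 3: IC gap = 9 - (-59) = 68

68


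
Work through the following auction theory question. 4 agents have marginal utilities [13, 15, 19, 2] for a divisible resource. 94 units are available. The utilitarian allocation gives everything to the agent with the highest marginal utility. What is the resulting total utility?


Step 1: The marginal utilities are [13, 15, 19, 2]
Step 2: The highest marginal utility is 19
Step 3: All 94 units go to that agent
Step 4: Total utility = 19 * 94 = 1786

1786


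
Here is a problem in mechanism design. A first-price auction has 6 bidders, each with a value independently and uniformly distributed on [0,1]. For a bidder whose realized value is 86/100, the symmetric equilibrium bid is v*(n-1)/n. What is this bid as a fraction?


Step 1: The symmetric BNE bidding function is b(v) = v * (n-1) / n
Step 2: Substitute v = 43/50 and n = 6
Step 3: b = 43/50 * 5/6
Step 4: b = 43/60

43/60


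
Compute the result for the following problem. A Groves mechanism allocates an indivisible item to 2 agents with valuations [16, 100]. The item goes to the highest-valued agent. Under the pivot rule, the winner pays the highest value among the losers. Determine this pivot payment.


Step 1: The efficient winner is agent 1 with value 100
Step 2: Other agents' values: [16]
Step 3: Pivot payment = max(others) = 16
Step 4: The winner pays 16

16


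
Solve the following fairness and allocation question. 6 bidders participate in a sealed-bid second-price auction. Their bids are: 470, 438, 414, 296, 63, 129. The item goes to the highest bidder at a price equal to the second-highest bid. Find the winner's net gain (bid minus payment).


Step 1: Sort bids in descending order: 470, 438, 414, 296, 129, 63
Step 2: The winning bid is the highest: 470
Step 3: The payment equals the second-highest bid: 438
Step 4: Surplus = winner's bid - payment = 470 - 438 = 32

32


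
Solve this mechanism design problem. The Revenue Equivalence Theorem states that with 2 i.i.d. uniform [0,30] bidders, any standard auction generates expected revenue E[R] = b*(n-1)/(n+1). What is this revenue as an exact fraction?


Step 1: By Revenue Equivalence, expected revenue = b*(n-1)/(n+1)
Step 2: Substituting n = 2, b = 30
Step 3: Revenue = 30*(2-1)/(2+1) = 30*1/3
Step 4: Revenue = 30/3 = 10

10


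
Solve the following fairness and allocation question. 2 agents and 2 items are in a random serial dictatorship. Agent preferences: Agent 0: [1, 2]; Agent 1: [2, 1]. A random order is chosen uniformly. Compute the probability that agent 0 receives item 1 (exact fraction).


Step 1: Agent 0 wants item 1
Step 2: There are 2 possible orderings of agents
Step 3: In 2 orderings, agent 0 gets item 1
Step 4: Probability = 2/2 = 1

1


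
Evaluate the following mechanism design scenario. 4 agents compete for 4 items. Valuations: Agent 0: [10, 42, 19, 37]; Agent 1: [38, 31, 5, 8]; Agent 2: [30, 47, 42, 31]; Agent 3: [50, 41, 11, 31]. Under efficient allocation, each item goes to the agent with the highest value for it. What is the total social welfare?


Step 1: For each item, find the maximum value among all agents.
Step 2: Item 0 -> Agent 3 (value 50)
Step 3: Item 1 -> Agent 2 (value 47)
Step 4: Item 2 -> Agent 2 (value 42)
Step 5: Item 3 -> Agent 0 (value 37)
Step 6: Total welfare = 50 + 47 + 42 + 37 = 176

176


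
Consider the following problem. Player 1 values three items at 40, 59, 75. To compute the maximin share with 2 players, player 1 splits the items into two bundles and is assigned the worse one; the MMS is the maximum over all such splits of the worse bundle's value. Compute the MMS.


Step 1: Item values = 40, 59, 75
Step 2: Enumerate all 2-bundle partitions and take the smaller bundle:
  Partition 1: {40} vs {59,75} -> bundles 40, 134; min = 40
  Partition 2: {59} vs {40,75} -> bundles 59, 115; min = 59
  Partition 3: {75} vs {40,59} -> bundles 75, 99; min = 75
Step 3: MMS = max(40, 59, 75) = 75

75


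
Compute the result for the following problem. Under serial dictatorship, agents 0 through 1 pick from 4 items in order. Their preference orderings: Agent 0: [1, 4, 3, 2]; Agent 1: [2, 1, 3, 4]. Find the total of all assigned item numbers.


Step 1: Agent 0 picks item 1
Step 2: Agent 1 picks item 2
Step 3: Sum = 1 + 2 = 3

3


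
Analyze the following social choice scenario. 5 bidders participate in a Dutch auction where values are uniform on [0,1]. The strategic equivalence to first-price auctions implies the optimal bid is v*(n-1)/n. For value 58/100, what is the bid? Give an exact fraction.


Step 1: Dutch auctions are strategically equivalent to first-price auctions
Step 2: The equilibrium bid is b(v) = v*(n-1)/n
Step 3: b = 29/50 * 4/5
Step 4: b = 58/125

58/125


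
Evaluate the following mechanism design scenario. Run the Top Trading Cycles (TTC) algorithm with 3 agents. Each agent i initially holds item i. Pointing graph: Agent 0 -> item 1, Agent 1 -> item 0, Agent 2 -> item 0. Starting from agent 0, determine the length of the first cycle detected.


Step 1: Trace the pointer graph from agent 0: 0 -> 1 -> 0
Step 2: A cycle is detected when we revisit agent 0
Step 3: The cycle is: 0 -> 1 -> 0
Step 4: Cycle length = 2

2


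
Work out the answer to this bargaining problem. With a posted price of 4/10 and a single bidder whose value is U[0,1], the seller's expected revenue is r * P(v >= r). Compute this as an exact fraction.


Step 1: Posted price r = 2/5, value support [0,1]
Step 2: P(v >= r) = (1 - 2/5)/1 = 3/5
Step 3: Expected revenue = r * P(v >= r) = 2/5 * 3/5
Step 4: Revenue = 6/25

6/25
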